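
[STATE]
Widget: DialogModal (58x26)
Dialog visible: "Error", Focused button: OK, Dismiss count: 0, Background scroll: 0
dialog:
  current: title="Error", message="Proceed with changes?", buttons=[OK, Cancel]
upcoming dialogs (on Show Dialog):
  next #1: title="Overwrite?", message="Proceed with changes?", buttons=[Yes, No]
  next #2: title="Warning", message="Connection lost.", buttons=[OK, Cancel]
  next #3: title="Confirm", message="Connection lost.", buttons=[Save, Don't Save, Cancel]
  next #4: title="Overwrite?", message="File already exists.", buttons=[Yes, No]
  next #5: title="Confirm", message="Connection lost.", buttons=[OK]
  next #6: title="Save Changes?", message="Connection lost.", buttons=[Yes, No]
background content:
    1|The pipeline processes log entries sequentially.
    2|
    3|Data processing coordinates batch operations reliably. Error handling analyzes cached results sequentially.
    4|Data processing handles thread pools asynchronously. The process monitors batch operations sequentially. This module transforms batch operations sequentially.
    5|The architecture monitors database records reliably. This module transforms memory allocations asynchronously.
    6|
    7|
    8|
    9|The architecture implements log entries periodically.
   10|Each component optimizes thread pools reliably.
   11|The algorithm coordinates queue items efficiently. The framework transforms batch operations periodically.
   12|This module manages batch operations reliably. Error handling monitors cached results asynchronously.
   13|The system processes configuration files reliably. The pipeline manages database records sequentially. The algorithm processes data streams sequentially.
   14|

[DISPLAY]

The pipeline processes log entries sequentially.          
                                                          
Data processing coordinates batch operations reliably. Err
Data processing handles thread pools asynchronously. The p
The architecture monitors database records reliably. This 
                                                          
                                                          
                                                          
The architecture implements log entries periodically.     
Each component optimizes thread pools reliably.           
The algorithm co┌───────────────────────┐iciently. The fra
This module mana│         Error         │ably. Error handl
The system proce│ Proceed with changes? │reliably. The pip
                │     [OK]  Cancel      │                 
                └───────────────────────┘                 
                                                          
                                                          
                                                          
                                                          
                                                          
                                                          
                                                          
                                                          
                                                          
                                                          
                                                          


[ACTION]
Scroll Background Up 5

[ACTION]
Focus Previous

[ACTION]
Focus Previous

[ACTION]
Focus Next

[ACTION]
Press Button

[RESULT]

The pipeline processes log entries sequentially.          
                                                          
Data processing coordinates batch operations reliably. Err
Data processing handles thread pools asynchronously. The p
The architecture monitors database records reliably. This 
                                                          
                                                          
                                                          
The architecture implements log entries periodically.     
Each component optimizes thread pools reliably.           
The algorithm coordinates queue items efficiently. The fra
This module manages batch operations reliably. Error handl
The system processes configuration files reliably. The pip
                                                          
                                                          
                                                          
                                                          
                                                          
                                                          
                                                          
                                                          
                                                          
                                                          
                                                          
                                                          
                                                          


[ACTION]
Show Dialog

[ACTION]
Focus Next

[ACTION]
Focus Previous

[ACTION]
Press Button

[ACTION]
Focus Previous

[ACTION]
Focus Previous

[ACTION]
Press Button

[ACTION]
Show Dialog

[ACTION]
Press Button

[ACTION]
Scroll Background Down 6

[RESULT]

                                                          
                                                          
The architecture implements log entries periodically.     
Each component optimizes thread pools reliably.           
The algorithm coordinates queue items efficiently. The fra
This module manages batch operations reliably. Error handl
The system processes configuration files reliably. The pip
                                                          
                                                          
                                                          
                                                          
                                                          
                                                          
                                                          
                                                          
                                                          
                                                          
                                                          
                                                          
                                                          
                                                          
                                                          
                                                          
                                                          
                                                          
                                                          


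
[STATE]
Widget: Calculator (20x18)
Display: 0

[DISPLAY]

                   0
┌───┬───┬───┬───┐   
│ 7 │ 8 │ 9 │ ÷ │   
├───┼───┼───┼───┤   
│ 4 │ 5 │ 6 │ × │   
├───┼───┼───┼───┤   
│ 1 │ 2 │ 3 │ - │   
├───┼───┼───┼───┤   
│ 0 │ . │ = │ + │   
├───┼───┼───┼───┤   
│ C │ MC│ MR│ M+│   
└───┴───┴───┴───┘   
                    
                    
                    
                    
                    
                    


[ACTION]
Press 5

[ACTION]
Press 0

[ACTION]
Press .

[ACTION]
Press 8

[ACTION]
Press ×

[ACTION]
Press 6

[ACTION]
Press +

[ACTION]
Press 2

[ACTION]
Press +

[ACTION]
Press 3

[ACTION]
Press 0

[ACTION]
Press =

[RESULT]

               336.8
┌───┬───┬───┬───┐   
│ 7 │ 8 │ 9 │ ÷ │   
├───┼───┼───┼───┤   
│ 4 │ 5 │ 6 │ × │   
├───┼───┼───┼───┤   
│ 1 │ 2 │ 3 │ - │   
├───┼───┼───┼───┤   
│ 0 │ . │ = │ + │   
├───┼───┼───┼───┤   
│ C │ MC│ MR│ M+│   
└───┴───┴───┴───┘   
                    
                    
                    
                    
                    
                    


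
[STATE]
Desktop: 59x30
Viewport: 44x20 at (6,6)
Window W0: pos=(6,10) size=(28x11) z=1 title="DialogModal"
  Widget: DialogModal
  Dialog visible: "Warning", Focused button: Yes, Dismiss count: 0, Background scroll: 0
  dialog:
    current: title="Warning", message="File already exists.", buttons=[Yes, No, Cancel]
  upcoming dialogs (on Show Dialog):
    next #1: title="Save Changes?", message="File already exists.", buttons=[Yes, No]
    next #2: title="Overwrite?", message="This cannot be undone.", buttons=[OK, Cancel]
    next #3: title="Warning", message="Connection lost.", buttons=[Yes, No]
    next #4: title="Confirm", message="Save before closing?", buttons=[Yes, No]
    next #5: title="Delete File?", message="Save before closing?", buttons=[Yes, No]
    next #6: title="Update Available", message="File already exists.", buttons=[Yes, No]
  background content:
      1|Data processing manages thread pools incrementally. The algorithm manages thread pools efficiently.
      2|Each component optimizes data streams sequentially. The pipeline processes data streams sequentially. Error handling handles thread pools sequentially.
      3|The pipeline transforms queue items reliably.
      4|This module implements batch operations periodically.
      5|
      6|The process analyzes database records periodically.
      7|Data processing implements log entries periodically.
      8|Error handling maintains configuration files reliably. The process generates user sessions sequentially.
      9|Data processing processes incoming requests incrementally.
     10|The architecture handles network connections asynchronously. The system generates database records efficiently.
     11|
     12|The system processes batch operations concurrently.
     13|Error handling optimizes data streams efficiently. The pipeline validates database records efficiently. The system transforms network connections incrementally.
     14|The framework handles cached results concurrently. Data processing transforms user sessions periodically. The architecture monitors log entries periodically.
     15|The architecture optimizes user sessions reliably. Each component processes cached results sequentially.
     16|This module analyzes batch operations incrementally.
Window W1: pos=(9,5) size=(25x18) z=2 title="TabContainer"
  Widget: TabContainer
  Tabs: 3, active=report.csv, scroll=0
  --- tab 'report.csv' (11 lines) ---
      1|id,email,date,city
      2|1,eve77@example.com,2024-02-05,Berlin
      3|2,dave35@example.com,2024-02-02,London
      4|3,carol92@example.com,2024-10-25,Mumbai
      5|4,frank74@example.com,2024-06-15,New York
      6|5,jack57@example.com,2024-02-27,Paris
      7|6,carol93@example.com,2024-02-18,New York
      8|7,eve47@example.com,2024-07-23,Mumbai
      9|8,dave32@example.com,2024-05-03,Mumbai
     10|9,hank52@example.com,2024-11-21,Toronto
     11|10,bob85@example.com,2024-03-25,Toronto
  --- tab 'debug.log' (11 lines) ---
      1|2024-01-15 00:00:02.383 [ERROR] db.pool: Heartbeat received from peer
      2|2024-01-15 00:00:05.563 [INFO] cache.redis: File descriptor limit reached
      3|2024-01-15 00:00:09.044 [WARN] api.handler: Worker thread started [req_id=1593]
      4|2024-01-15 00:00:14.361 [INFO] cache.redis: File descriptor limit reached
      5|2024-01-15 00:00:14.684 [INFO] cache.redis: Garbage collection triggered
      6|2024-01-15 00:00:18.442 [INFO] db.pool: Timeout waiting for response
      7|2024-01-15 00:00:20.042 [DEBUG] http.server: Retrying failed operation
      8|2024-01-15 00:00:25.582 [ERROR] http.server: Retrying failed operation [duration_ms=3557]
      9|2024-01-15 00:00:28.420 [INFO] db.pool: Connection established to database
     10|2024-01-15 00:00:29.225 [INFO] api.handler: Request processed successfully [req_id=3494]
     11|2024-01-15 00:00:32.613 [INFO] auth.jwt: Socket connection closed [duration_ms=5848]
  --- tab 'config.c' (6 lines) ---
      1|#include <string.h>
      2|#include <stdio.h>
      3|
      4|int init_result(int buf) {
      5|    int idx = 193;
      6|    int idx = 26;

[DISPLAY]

   ┃ TabContainer          ┃                
   ┠───────────────────────┨                
   ┃[report.csv]│ debug.log┃                
   ┃───────────────────────┃                
┏━━┃id,email,date,city     ┃                
┃ D┃1,eve77@example.com,202┃                
┠──┃2,dave35@example.com,20┃                
┃Da┃3,carol92@example.com,2┃                
┃Ea┃4,frank74@example.com,2┃                
┃Th┃5,jack57@example.com,20┃                
┃Th┃6,carol93@example.com,2┃                
┃  ┃7,eve47@example.com,202┃                
┃Th┃8,dave32@example.com,20┃                
┃Da┃9,hank52@example.com,20┃                
┗━━┃10,bob85@example.com,20┃                
   ┃                       ┃                
   ┗━━━━━━━━━━━━━━━━━━━━━━━┛                
                                            
                                            
                                            


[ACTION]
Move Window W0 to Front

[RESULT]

   ┃ TabContainer          ┃                
   ┠───────────────────────┨                
   ┃[report.csv]│ debug.log┃                
   ┃───────────────────────┃                
┏━━━━━━━━━━━━━━━━━━━━━━━━━━┓                
┃ DialogModal              ┃                
┠──────────────────────────┨                
┃Data processing manages th┃                
┃Ea┌────────────────────┐ d┃                
┃Th│      Warning       │qu┃                
┃Th│File already exists.│at┃                
┃  │[Yes]  No   Cancel  │  ┃                
┃Th└────────────────────┘ab┃                
┃Data processing implements┃                
┗━━━━━━━━━━━━━━━━━━━━━━━━━━┛                
   ┃                       ┃                
   ┗━━━━━━━━━━━━━━━━━━━━━━━┛                
                                            
                                            
                                            


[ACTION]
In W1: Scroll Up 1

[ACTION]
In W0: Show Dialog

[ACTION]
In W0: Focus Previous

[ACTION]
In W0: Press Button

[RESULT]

   ┃ TabContainer          ┃                
   ┠───────────────────────┨                
   ┃[report.csv]│ debug.log┃                
   ┃───────────────────────┃                
┏━━━━━━━━━━━━━━━━━━━━━━━━━━┓                
┃ DialogModal              ┃                
┠──────────────────────────┨                
┃Data processing manages th┃                
┃Each component optimizes d┃                
┃The pipeline transforms qu┃                
┃This module implements bat┃                
┃                          ┃                
┃The process analyzes datab┃                
┃Data processing implements┃                
┗━━━━━━━━━━━━━━━━━━━━━━━━━━┛                
   ┃                       ┃                
   ┗━━━━━━━━━━━━━━━━━━━━━━━┛                
                                            
                                            
                                            


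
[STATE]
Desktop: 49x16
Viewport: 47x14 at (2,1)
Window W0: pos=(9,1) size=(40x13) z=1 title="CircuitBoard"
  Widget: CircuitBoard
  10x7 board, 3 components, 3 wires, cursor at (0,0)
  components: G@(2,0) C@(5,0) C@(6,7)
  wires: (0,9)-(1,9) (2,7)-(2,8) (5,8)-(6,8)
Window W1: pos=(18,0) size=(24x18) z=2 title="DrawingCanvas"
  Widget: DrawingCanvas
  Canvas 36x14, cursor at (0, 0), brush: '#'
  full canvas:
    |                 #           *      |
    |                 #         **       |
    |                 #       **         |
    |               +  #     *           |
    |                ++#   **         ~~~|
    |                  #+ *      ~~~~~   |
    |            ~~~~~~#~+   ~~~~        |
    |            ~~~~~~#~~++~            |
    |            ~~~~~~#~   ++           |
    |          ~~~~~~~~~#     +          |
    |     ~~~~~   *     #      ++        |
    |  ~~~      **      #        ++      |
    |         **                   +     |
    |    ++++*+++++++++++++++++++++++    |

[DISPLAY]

       ┏━━━━━━━━┃ DrawingCanvas        ┃━━━━━━┓
       ┃ Circuit┠──────────────────────┨      ┃
       ┠────────┃+                #    ┃──────┨
       ┃   0 1 2┃                 #    ┃      ┃
       ┃0  [.]  ┃                 #    ┃      ┃
       ┃        ┃               +  #   ┃      ┃
       ┃1       ┃                ++#   ┃      ┃
       ┃        ┃                  #+ *┃      ┃
       ┃2   G   ┃            ~~~~~~#~+ ┃· ─ · ┃
       ┃        ┃            ~~~~~~#~~+┃      ┃
       ┃3       ┃            ~~~~~~#~  ┃      ┃
       ┃        ┃          ~~~~~~~~~#  ┃      ┃
       ┗━━━━━━━━┃     ~~~~~   *     #  ┃━━━━━━┛
                ┃  ~~~      **      #  ┃       


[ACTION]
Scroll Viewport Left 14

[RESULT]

         ┏━━━━━━━━┃ DrawingCanvas        ┃━━━━━
         ┃ Circuit┠──────────────────────┨     
         ┠────────┃+                #    ┃─────
         ┃   0 1 2┃                 #    ┃     
         ┃0  [.]  ┃                 #    ┃     
         ┃        ┃               +  #   ┃     
         ┃1       ┃                ++#   ┃     
         ┃        ┃                  #+ *┃     
         ┃2   G   ┃            ~~~~~~#~+ ┃· ─ ·
         ┃        ┃            ~~~~~~#~~+┃     
         ┃3       ┃            ~~~~~~#~  ┃     
         ┃        ┃          ~~~~~~~~~#  ┃     
         ┗━━━━━━━━┃     ~~~~~   *     #  ┃━━━━━
                  ┃  ~~~      **      #  ┃     


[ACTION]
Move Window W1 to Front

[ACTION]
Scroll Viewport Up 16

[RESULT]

                  ┏━━━━━━━━━━━━━━━━━━━━━━┓     
         ┏━━━━━━━━┃ DrawingCanvas        ┃━━━━━
         ┃ Circuit┠──────────────────────┨     
         ┠────────┃+                #    ┃─────
         ┃   0 1 2┃                 #    ┃     
         ┃0  [.]  ┃                 #    ┃     
         ┃        ┃               +  #   ┃     
         ┃1       ┃                ++#   ┃     
         ┃        ┃                  #+ *┃     
         ┃2   G   ┃            ~~~~~~#~+ ┃· ─ ·
         ┃        ┃            ~~~~~~#~~+┃     
         ┃3       ┃            ~~~~~~#~  ┃     
         ┃        ┃          ~~~~~~~~~#  ┃     
         ┗━━━━━━━━┃     ~~~~~   *     #  ┃━━━━━


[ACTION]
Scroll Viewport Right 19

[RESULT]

                ┏━━━━━━━━━━━━━━━━━━━━━━┓       
       ┏━━━━━━━━┃ DrawingCanvas        ┃━━━━━━┓
       ┃ Circuit┠──────────────────────┨      ┃
       ┠────────┃+                #    ┃──────┨
       ┃   0 1 2┃                 #    ┃      ┃
       ┃0  [.]  ┃                 #    ┃      ┃
       ┃        ┃               +  #   ┃      ┃
       ┃1       ┃                ++#   ┃      ┃
       ┃        ┃                  #+ *┃      ┃
       ┃2   G   ┃            ~~~~~~#~+ ┃· ─ · ┃
       ┃        ┃            ~~~~~~#~~+┃      ┃
       ┃3       ┃            ~~~~~~#~  ┃      ┃
       ┃        ┃          ~~~~~~~~~#  ┃      ┃
       ┗━━━━━━━━┃     ~~~~~   *     #  ┃━━━━━━┛


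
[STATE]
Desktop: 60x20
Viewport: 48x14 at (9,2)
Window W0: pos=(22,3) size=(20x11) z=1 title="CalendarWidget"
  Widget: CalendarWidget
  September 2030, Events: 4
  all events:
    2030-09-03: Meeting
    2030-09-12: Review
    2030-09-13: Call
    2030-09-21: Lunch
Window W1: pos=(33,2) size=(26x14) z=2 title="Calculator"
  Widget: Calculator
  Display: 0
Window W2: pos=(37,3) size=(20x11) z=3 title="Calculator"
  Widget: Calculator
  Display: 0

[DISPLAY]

                        ┏━━━━━━━━━━━━━━━━━━━━━━━
             ┏━━━━━━━━━━┃ Ca┏━━━━━━━━━━━━━━━━━━┓
             ┃ CalendarW┠───┃ Calculator       ┃
             ┠──────────┃   ┠──────────────────┨
             ┃  Septembe┃┌──┃                 0┃
             ┃Mo Tu We T┃│ 7┃┌───┬───┬───┬───┐ ┃
             ┃          ┃├──┃│ 7 │ 8 │ 9 │ ÷ │ ┃
             ┃ 2  3*  4 ┃│ 4┃├───┼───┼───┼───┤ ┃
             ┃ 9 10 11 1┃├──┃│ 4 │ 5 │ 6 │ × │ ┃
             ┃16 17 18 1┃│ 1┃├───┼───┼───┼───┤ ┃
             ┃23 24 25 2┃├──┃│ 1 │ 2 │ 3 │ - │ ┃
             ┗━━━━━━━━━━┃│ 0┗━━━━━━━━━━━━━━━━━━┛
                        ┃└───┴───┴───┴───┘      
                        ┗━━━━━━━━━━━━━━━━━━━━━━━


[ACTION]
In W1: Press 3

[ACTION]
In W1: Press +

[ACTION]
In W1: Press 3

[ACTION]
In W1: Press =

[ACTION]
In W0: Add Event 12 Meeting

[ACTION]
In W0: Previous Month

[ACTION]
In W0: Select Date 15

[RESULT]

                        ┏━━━━━━━━━━━━━━━━━━━━━━━
             ┏━━━━━━━━━━┃ Ca┏━━━━━━━━━━━━━━━━━━┓
             ┃ CalendarW┠───┃ Calculator       ┃
             ┠──────────┃   ┠──────────────────┨
             ┃   August ┃┌──┃                 0┃
             ┃Mo Tu We T┃│ 7┃┌───┬───┬───┬───┐ ┃
             ┃          ┃├──┃│ 7 │ 8 │ 9 │ ÷ │ ┃
             ┃ 5  6  7  ┃│ 4┃├───┼───┼───┼───┤ ┃
             ┃12 13 14 [┃├──┃│ 4 │ 5 │ 6 │ × │ ┃
             ┃19 20 21 2┃│ 1┃├───┼───┼───┼───┤ ┃
             ┃26 27 28 2┃├──┃│ 1 │ 2 │ 3 │ - │ ┃
             ┗━━━━━━━━━━┃│ 0┗━━━━━━━━━━━━━━━━━━┛
                        ┃└───┴───┴───┴───┘      
                        ┗━━━━━━━━━━━━━━━━━━━━━━━


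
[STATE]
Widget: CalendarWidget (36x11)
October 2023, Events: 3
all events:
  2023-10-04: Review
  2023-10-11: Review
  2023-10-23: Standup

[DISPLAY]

            October 2023            
Mo Tu We Th Fr Sa Su                
                   1                
 2  3  4*  5  6  7  8               
 9 10 11* 12 13 14 15               
16 17 18 19 20 21 22                
23* 24 25 26 27 28 29               
30 31                               
                                    
                                    
                                    


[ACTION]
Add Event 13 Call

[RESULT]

            October 2023            
Mo Tu We Th Fr Sa Su                
                   1                
 2  3  4*  5  6  7  8               
 9 10 11* 12 13* 14 15              
16 17 18 19 20 21 22                
23* 24 25 26 27 28 29               
30 31                               
                                    
                                    
                                    


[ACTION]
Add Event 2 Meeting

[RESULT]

            October 2023            
Mo Tu We Th Fr Sa Su                
                   1                
 2*  3  4*  5  6  7  8              
 9 10 11* 12 13* 14 15              
16 17 18 19 20 21 22                
23* 24 25 26 27 28 29               
30 31                               
                                    
                                    
                                    


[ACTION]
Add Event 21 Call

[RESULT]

            October 2023            
Mo Tu We Th Fr Sa Su                
                   1                
 2*  3  4*  5  6  7  8              
 9 10 11* 12 13* 14 15              
16 17 18 19 20 21* 22               
23* 24 25 26 27 28 29               
30 31                               
                                    
                                    
                                    


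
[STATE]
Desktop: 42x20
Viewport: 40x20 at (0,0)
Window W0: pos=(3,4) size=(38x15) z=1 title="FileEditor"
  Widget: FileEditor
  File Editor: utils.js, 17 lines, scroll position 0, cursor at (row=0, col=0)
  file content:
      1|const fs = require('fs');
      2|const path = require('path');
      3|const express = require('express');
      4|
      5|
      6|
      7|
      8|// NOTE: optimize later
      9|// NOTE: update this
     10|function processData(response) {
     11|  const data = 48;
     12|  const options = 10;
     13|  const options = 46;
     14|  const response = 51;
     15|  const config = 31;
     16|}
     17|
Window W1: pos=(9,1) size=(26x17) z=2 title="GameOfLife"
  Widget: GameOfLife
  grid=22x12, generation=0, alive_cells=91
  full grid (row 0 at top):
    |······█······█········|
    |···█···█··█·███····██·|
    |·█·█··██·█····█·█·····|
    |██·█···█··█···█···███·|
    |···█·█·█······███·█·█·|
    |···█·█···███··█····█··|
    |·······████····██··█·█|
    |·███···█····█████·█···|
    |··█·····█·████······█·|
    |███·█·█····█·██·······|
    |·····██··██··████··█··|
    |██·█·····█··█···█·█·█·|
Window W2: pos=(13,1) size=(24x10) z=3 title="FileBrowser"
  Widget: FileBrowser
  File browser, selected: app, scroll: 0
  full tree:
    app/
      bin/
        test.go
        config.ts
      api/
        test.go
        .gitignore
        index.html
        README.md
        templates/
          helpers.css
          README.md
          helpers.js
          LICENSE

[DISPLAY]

                                        
         ┏━━━┏━━━━━━━━━━━━━━━━━━━━━━┓   
         ┃ Ga┃ FileBrowser          ┃   
         ┠───┠──────────────────────┨   
   ┏━━━━━┃Gen┃> [-] app/            ┃━━━
   ┃ File┃···┃    [+] bin/          ┃   
   ┠─────┃···┃    [+] api/          ┃───
   ┃█onst┃·█·┃                      ┃  ▲
   ┃const┃██·┃                      ┃  █
   ┃const┃···┃                      ┃);░
   ┃     ┃···┗━━━━━━━━━━━━━━━━━━━━━━┛  ░
   ┃     ┃·······████····██··█·█  ┃    ░
   ┃     ┃·███···█····█████·█···  ┃    ░
   ┃     ┃··█·····█·████······█·  ┃    ░
   ┃// NO┃███·█·█····█·██·······  ┃    ░
   ┃// NO┃·····██··██··████··█··  ┃    ░
   ┃funct┃██·█·····█··█···█·█·█·  ┃{   ░
   ┃  con┗━━━━━━━━━━━━━━━━━━━━━━━━┛    ▼
   ┗━━━━━━━━━━━━━━━━━━━━━━━━━━━━━━━━━━━━
                                        


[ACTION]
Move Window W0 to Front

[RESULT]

                                        
         ┏━━━┏━━━━━━━━━━━━━━━━━━━━━━┓   
         ┃ Ga┃ FileBrowser          ┃   
         ┠───┠──────────────────────┨   
   ┏━━━━━━━━━━━━━━━━━━━━━━━━━━━━━━━━━━━━
   ┃ FileEditor                         
   ┠────────────────────────────────────
   ┃█onst fs = require('fs');          ▲
   ┃const path = require('path');      █
   ┃const express = require('express');░
   ┃                                   ░
   ┃                                   ░
   ┃                                   ░
   ┃                                   ░
   ┃// NOTE: optimize later            ░
   ┃// NOTE: update this               ░
   ┃function processData(response) {   ░
   ┃  const data = 48;                 ▼
   ┗━━━━━━━━━━━━━━━━━━━━━━━━━━━━━━━━━━━━
                                        


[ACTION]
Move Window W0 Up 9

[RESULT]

   ┏━━━━━━━━━━━━━━━━━━━━━━━━━━━━━━━━━━━━
   ┃ FileEditor                         
   ┠────────────────────────────────────
   ┃█onst fs = require('fs');          ▲
   ┃const path = require('path');      █
   ┃const express = require('express');░
   ┃                                   ░
   ┃                                   ░
   ┃                                   ░
   ┃                                   ░
   ┃// NOTE: optimize later            ░
   ┃// NOTE: update this               ░
   ┃function processData(response) {   ░
   ┃  const data = 48;                 ▼
   ┗━━━━━━━━━━━━━━━━━━━━━━━━━━━━━━━━━━━━
         ┃·····██··██··████··█··  ┃     
         ┃██·█·····█··█···█·█·█·  ┃     
         ┗━━━━━━━━━━━━━━━━━━━━━━━━┛     
                                        
                                        


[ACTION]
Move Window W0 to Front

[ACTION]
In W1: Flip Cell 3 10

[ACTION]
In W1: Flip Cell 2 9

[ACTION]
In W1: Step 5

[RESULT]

   ┏━━━━━━━━━━━━━━━━━━━━━━━━━━━━━━━━━━━━
   ┃ FileEditor                         
   ┠────────────────────────────────────
   ┃█onst fs = require('fs');          ▲
   ┃const path = require('path');      █
   ┃const express = require('express');░
   ┃                                   ░
   ┃                                   ░
   ┃                                   ░
   ┃                                   ░
   ┃// NOTE: optimize later            ░
   ┃// NOTE: update this               ░
   ┃function processData(response) {   ░
   ┃  const data = 48;                 ▼
   ┗━━━━━━━━━━━━━━━━━━━━━━━━━━━━━━━━━━━━
         ┃·····█··········█·····  ┃     
         ┃······················  ┃     
         ┗━━━━━━━━━━━━━━━━━━━━━━━━┛     
                                        
                                        


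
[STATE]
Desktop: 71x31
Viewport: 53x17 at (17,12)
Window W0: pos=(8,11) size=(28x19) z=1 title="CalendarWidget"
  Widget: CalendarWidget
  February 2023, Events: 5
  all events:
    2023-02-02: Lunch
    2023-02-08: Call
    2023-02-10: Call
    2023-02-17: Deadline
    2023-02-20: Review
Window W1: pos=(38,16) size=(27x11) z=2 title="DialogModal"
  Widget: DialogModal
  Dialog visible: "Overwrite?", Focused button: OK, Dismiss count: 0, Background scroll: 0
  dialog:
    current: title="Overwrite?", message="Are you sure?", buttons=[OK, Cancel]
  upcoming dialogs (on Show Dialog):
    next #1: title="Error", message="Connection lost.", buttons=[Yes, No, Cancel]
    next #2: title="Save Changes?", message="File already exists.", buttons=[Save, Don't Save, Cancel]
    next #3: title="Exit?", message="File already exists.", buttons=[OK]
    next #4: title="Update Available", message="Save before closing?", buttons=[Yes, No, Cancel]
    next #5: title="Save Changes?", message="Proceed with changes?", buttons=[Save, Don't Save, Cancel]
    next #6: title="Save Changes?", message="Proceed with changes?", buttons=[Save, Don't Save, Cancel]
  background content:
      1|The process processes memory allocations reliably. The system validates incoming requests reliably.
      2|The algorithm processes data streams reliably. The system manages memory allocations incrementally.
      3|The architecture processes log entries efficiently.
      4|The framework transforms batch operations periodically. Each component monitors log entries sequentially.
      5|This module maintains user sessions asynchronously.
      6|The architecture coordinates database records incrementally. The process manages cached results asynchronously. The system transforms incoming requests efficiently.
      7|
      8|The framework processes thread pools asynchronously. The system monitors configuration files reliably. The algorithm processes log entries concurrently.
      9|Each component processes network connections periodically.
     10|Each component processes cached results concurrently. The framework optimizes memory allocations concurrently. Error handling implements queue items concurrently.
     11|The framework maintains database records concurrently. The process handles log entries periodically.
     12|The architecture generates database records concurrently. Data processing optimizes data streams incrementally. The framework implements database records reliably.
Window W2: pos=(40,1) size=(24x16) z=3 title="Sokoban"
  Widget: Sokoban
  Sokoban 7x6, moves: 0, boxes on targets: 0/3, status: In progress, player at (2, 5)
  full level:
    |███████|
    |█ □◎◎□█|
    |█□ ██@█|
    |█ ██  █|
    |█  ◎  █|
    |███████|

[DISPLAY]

rWidget           ┃    ┃                      ┃      
──────────────────┨    ┃                      ┃      
bruary 2023       ┃    ┃                      ┃      
 Th Fr Sa Su      ┃    ┃                      ┃      
  2*  3  4  5     ┃  ┏━┗━━━━━━━━━━━━━━━━━━━━━━┛┓     
*  9 10* 11 12    ┃  ┃ DialogModal             ┃     
 16 17* 18 19     ┃  ┠─────────────────────────┨     
2 23 24 25 26     ┃  ┃The process processes mem┃     
                  ┃  ┃The ┌───────────────┐es d┃     
                  ┃  ┃The │   Overwrite?  │esse┃     
                  ┃  ┃The │ Are you sure? │rms ┃     
                  ┃  ┃This│ [OK]  Cancel  │ use┃     
                  ┃  ┃The └───────────────┘dina┃     
                  ┃  ┃                         ┃     
                  ┃  ┗━━━━━━━━━━━━━━━━━━━━━━━━━┛     
                  ┃                                  
                  ┃                                  


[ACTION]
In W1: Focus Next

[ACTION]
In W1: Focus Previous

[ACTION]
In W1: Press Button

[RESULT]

rWidget           ┃    ┃                      ┃      
──────────────────┨    ┃                      ┃      
bruary 2023       ┃    ┃                      ┃      
 Th Fr Sa Su      ┃    ┃                      ┃      
  2*  3  4  5     ┃  ┏━┗━━━━━━━━━━━━━━━━━━━━━━┛┓     
*  9 10* 11 12    ┃  ┃ DialogModal             ┃     
 16 17* 18 19     ┃  ┠─────────────────────────┨     
2 23 24 25 26     ┃  ┃The process processes mem┃     
                  ┃  ┃The algorithm processes d┃     
                  ┃  ┃The architecture processe┃     
                  ┃  ┃The framework transforms ┃     
                  ┃  ┃This module maintains use┃     
                  ┃  ┃The architecture coordina┃     
                  ┃  ┃                         ┃     
                  ┃  ┗━━━━━━━━━━━━━━━━━━━━━━━━━┛     
                  ┃                                  
                  ┃                                  


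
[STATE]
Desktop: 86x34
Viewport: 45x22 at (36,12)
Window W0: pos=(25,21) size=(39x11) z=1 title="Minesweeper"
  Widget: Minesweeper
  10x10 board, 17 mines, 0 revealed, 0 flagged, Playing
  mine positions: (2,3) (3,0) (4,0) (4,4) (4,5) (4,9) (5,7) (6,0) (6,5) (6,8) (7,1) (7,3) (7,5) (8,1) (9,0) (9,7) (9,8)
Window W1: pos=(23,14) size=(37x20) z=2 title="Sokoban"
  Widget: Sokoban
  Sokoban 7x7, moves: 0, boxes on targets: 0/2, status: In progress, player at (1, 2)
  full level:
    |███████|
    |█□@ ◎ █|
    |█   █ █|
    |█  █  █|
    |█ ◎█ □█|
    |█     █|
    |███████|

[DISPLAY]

                                             
                                             
━━━━━━━━━━━━━━━━━━━━━━━┓                     
                       ┃                     
───────────────────────┨                     
                       ┃                     
                       ┃                     
                       ┃                     
                       ┃                     
                       ┃━━━┓                 
                       ┃   ┃                 
                       ┃───┨                 
2                      ┃   ┃                 
                       ┃   ┃                 
                       ┃   ┃                 
                       ┃   ┃                 
                       ┃   ┃                 
                       ┃   ┃                 
                       ┃   ┃                 
                       ┃━━━┛                 
                       ┃                     
━━━━━━━━━━━━━━━━━━━━━━━┛                     


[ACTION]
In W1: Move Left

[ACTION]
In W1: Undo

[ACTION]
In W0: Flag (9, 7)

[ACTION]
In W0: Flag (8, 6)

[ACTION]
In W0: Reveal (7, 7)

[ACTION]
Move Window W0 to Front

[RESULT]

                                             
                                             
━━━━━━━━━━━━━━━━━━━━━━━┓                     
                       ┃                     
───────────────────────┨                     
                       ┃                     
                       ┃                     
                       ┃                     
                       ┃                     
━━━━━━━━━━━━━━━━━━━━━━━━━━━┓                 
er                         ┃                 
───────────────────────────┨                 
                           ┃                 
                           ┃                 
                           ┃                 
                           ┃                 
                           ┃                 
                           ┃                 
                           ┃                 
━━━━━━━━━━━━━━━━━━━━━━━━━━━┛                 
                       ┃                     
━━━━━━━━━━━━━━━━━━━━━━━┛                     
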